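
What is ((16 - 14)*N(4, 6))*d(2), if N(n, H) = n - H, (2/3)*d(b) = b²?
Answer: -24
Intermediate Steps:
d(b) = 3*b²/2
((16 - 14)*N(4, 6))*d(2) = ((16 - 14)*(4 - 1*6))*((3/2)*2²) = (2*(4 - 6))*((3/2)*4) = (2*(-2))*6 = -4*6 = -24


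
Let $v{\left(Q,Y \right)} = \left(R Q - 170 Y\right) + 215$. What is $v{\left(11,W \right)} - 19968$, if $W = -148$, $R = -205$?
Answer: $3152$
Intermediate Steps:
$v{\left(Q,Y \right)} = 215 - 205 Q - 170 Y$ ($v{\left(Q,Y \right)} = \left(- 205 Q - 170 Y\right) + 215 = 215 - 205 Q - 170 Y$)
$v{\left(11,W \right)} - 19968 = \left(215 - 2255 - -25160\right) - 19968 = \left(215 - 2255 + 25160\right) - 19968 = 23120 - 19968 = 3152$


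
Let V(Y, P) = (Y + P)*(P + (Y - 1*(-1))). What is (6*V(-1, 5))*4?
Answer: 480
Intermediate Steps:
V(Y, P) = (P + Y)*(1 + P + Y) (V(Y, P) = (P + Y)*(P + (Y + 1)) = (P + Y)*(P + (1 + Y)) = (P + Y)*(1 + P + Y))
(6*V(-1, 5))*4 = (6*(5 - 1 + 5**2 + (-1)**2 + 2*5*(-1)))*4 = (6*(5 - 1 + 25 + 1 - 10))*4 = (6*20)*4 = 120*4 = 480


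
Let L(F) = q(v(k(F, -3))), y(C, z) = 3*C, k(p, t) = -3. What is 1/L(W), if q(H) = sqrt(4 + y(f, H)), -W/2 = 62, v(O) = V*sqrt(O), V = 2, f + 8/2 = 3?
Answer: 1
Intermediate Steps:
f = -1 (f = -4 + 3 = -1)
v(O) = 2*sqrt(O)
W = -124 (W = -2*62 = -124)
q(H) = 1 (q(H) = sqrt(4 + 3*(-1)) = sqrt(4 - 3) = sqrt(1) = 1)
L(F) = 1
1/L(W) = 1/1 = 1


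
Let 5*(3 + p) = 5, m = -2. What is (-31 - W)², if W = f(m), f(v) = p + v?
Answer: 729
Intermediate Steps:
p = -2 (p = -3 + (⅕)*5 = -3 + 1 = -2)
f(v) = -2 + v
W = -4 (W = -2 - 2 = -4)
(-31 - W)² = (-31 - 1*(-4))² = (-31 + 4)² = (-27)² = 729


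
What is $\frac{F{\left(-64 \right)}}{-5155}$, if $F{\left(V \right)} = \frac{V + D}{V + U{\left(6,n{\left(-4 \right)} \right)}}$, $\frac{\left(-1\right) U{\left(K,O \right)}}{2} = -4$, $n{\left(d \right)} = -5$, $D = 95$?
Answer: $\frac{31}{288680} \approx 0.00010739$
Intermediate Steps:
$U{\left(K,O \right)} = 8$ ($U{\left(K,O \right)} = \left(-2\right) \left(-4\right) = 8$)
$F{\left(V \right)} = \frac{95 + V}{8 + V}$ ($F{\left(V \right)} = \frac{V + 95}{V + 8} = \frac{95 + V}{8 + V}$)
$\frac{F{\left(-64 \right)}}{-5155} = \frac{\frac{1}{8 - 64} \left(95 - 64\right)}{-5155} = \frac{1}{-56} \cdot 31 \left(- \frac{1}{5155}\right) = \left(- \frac{1}{56}\right) 31 \left(- \frac{1}{5155}\right) = \left(- \frac{31}{56}\right) \left(- \frac{1}{5155}\right) = \frac{31}{288680}$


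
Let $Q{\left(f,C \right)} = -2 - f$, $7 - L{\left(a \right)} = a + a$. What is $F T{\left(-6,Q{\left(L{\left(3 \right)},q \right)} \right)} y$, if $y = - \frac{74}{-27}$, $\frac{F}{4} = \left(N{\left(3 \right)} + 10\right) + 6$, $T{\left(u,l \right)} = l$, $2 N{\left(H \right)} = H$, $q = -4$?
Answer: $- \frac{5180}{9} \approx -575.56$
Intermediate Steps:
$L{\left(a \right)} = 7 - 2 a$ ($L{\left(a \right)} = 7 - \left(a + a\right) = 7 - 2 a$)
$N{\left(H \right)} = \frac{H}{2}$
$F = 70$ ($F = 4 \left(\left(\frac{1}{2} \cdot 3 + 10\right) + 6\right) = 4 \left(\left(\frac{3}{2} + 10\right) + 6\right) = 4 \left(\frac{23}{2} + 6\right) = 4 \cdot \frac{35}{2} = 70$)
$y = \frac{74}{27}$ ($y = \left(-74\right) \left(- \frac{1}{27}\right) = \frac{74}{27} \approx 2.7407$)
$F T{\left(-6,Q{\left(L{\left(3 \right)},q \right)} \right)} y = 70 \left(-2 - \left(7 - 6\right)\right) \frac{74}{27} = 70 \left(-2 - 1\right) \frac{74}{27} = 70 \left(-3\right) \frac{74}{27} = \left(-210\right) \frac{74}{27} = - \frac{5180}{9}$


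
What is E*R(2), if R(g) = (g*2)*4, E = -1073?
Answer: -17168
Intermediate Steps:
R(g) = 8*g (R(g) = (2*g)*4 = 8*g)
E*R(2) = -8584*2 = -1073*16 = -17168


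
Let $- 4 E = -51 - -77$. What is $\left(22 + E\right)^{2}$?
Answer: $\frac{961}{4} \approx 240.25$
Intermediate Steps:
$E = - \frac{13}{2}$ ($E = - \frac{-51 - -77}{4} = - \frac{-51 + 77}{4} = \left(- \frac{1}{4}\right) 26 = - \frac{13}{2} \approx -6.5$)
$\left(22 + E\right)^{2} = \left(22 - \frac{13}{2}\right)^{2} = \left(\frac{31}{2}\right)^{2} = \frac{961}{4}$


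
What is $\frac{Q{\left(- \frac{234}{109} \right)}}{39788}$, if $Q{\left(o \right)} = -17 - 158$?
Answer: $- \frac{25}{5684} \approx -0.0043983$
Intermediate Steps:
$Q{\left(o \right)} = -175$ ($Q{\left(o \right)} = -17 - 158 = -175$)
$\frac{Q{\left(- \frac{234}{109} \right)}}{39788} = - \frac{175}{39788} = \left(-175\right) \frac{1}{39788} = - \frac{25}{5684}$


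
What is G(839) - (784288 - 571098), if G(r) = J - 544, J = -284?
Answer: -214018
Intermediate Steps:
G(r) = -828 (G(r) = -284 - 544 = -828)
G(839) - (784288 - 571098) = -828 - (784288 - 571098) = -828 - 1*213190 = -828 - 213190 = -214018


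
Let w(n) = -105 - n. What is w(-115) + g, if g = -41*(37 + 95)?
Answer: -5402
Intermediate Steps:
g = -5412 (g = -41*132 = -5412)
w(-115) + g = (-105 - 1*(-115)) - 5412 = (-105 + 115) - 5412 = 10 - 5412 = -5402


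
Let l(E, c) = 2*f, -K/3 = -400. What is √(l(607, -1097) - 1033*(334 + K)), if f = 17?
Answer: 2*I*√396147 ≈ 1258.8*I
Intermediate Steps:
K = 1200 (K = -3*(-400) = 1200)
l(E, c) = 34 (l(E, c) = 2*17 = 34)
√(l(607, -1097) - 1033*(334 + K)) = √(34 - 1033*(334 + 1200)) = √(34 - 1033*1534) = √(34 - 1584622) = √(-1584588) = 2*I*√396147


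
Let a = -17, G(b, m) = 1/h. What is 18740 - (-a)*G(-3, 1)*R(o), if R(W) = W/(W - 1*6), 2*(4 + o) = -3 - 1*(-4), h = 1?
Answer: 355941/19 ≈ 18734.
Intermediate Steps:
o = -7/2 (o = -4 + (-3 - 1*(-4))/2 = -4 + (-3 + 4)/2 = -4 + (1/2)*1 = -4 + 1/2 = -7/2 ≈ -3.5000)
G(b, m) = 1 (G(b, m) = 1/1 = 1)
R(W) = W/(-6 + W) (R(W) = W/(W - 6) = W/(-6 + W))
18740 - (-a)*G(-3, 1)*R(o) = 18740 - -1*(-17)*1*(-7/(2*(-6 - 7/2))) = 18740 - 17*1*(-7/(2*(-19/2))) = 18740 - 17*(-7/2*(-2/19)) = 18740 - 17*7/19 = 18740 - 1*119/19 = 18740 - 119/19 = 355941/19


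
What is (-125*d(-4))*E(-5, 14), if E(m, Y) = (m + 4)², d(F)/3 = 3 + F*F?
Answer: -7125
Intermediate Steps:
d(F) = 9 + 3*F² (d(F) = 3*(3 + F*F) = 3*(3 + F²) = 9 + 3*F²)
E(m, Y) = (4 + m)²
(-125*d(-4))*E(-5, 14) = (-125*(9 + 3*(-4)²))*(4 - 5)² = -125*(9 + 3*16)*(-1)² = -125*(9 + 48)*1 = -125*57*1 = -7125*1 = -7125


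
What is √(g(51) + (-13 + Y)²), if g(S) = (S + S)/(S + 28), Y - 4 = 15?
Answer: √232734/79 ≈ 6.1066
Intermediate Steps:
Y = 19 (Y = 4 + 15 = 19)
g(S) = 2*S/(28 + S) (g(S) = (2*S)/(28 + S) = 2*S/(28 + S))
√(g(51) + (-13 + Y)²) = √(2*51/(28 + 51) + (-13 + 19)²) = √(2*51/79 + 6²) = √(2*51*(1/79) + 36) = √(102/79 + 36) = √(2946/79) = √232734/79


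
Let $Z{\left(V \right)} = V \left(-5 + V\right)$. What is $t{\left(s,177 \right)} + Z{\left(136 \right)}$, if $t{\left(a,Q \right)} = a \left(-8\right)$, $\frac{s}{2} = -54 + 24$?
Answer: $18296$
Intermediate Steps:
$s = -60$ ($s = 2 \left(-54 + 24\right) = 2 \left(-30\right) = -60$)
$t{\left(a,Q \right)} = - 8 a$
$t{\left(s,177 \right)} + Z{\left(136 \right)} = \left(-8\right) \left(-60\right) + 136 \left(-5 + 136\right) = 480 + 136 \cdot 131 = 480 + 17816 = 18296$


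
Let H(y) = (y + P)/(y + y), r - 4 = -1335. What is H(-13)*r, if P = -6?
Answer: -25289/26 ≈ -972.65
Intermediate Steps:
r = -1331 (r = 4 - 1335 = -1331)
H(y) = (-6 + y)/(2*y) (H(y) = (y - 6)/(y + y) = (-6 + y)/((2*y)) = (-6 + y)*(1/(2*y)) = (-6 + y)/(2*y))
H(-13)*r = ((½)*(-6 - 13)/(-13))*(-1331) = ((½)*(-1/13)*(-19))*(-1331) = (19/26)*(-1331) = -25289/26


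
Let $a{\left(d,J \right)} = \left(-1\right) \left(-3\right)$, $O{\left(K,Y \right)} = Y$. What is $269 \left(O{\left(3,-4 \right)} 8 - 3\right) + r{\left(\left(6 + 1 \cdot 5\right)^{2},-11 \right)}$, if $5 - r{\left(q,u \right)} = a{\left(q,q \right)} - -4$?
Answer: $-9417$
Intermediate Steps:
$a{\left(d,J \right)} = 3$
$r{\left(q,u \right)} = -2$ ($r{\left(q,u \right)} = 5 - \left(3 - -4\right) = 5 - \left(3 + 4\right) = 5 - 7 = -2$)
$269 \left(O{\left(3,-4 \right)} 8 - 3\right) + r{\left(\left(6 + 1 \cdot 5\right)^{2},-11 \right)} = 269 \left(\left(-4\right) 8 - 3\right) - 2 = 269 \left(-32 - 3\right) - 2 = 269 \left(-35\right) - 2 = -9415 - 2 = -9417$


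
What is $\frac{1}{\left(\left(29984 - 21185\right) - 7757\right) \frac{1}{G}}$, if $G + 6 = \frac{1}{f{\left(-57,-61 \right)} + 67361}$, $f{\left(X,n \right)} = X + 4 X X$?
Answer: $- \frac{481799}{83672600} \approx -0.0057581$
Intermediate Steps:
$f{\left(X,n \right)} = X + 4 X^{2}$
$G = - \frac{481799}{80300}$ ($G = -6 + \frac{1}{- 57 \left(1 + 4 \left(-57\right)\right) + 67361} = -6 + \frac{1}{- 57 \left(1 - 228\right) + 67361} = -6 + \frac{1}{\left(-57\right) \left(-227\right) + 67361} = -6 + \frac{1}{12939 + 67361} = -6 + \frac{1}{80300} = - \frac{481799}{80300} \approx -6.0$)
$\frac{1}{\left(\left(29984 - 21185\right) - 7757\right) \frac{1}{G}} = \frac{1}{\left(\left(29984 - 21185\right) - 7757\right) \frac{1}{- \frac{481799}{80300}}} = \frac{1}{\left(8799 - 7757\right) \left(- \frac{80300}{481799}\right)} = \frac{1}{1042 \left(- \frac{80300}{481799}\right)} = \frac{1}{- \frac{83672600}{481799}} = - \frac{481799}{83672600}$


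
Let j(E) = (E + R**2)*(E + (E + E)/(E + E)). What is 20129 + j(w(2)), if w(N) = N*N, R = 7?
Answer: 20394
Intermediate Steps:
w(N) = N**2
j(E) = (1 + E)*(49 + E) (j(E) = (E + 7**2)*(E + (E + E)/(E + E)) = (E + 49)*(E + (2*E)/((2*E))) = (49 + E)*(E + (2*E)*(1/(2*E))) = (49 + E)*(E + 1) = (49 + E)*(1 + E) = (1 + E)*(49 + E))
20129 + j(w(2)) = 20129 + (49 + (2**2)**2 + 50*2**2) = 20129 + (49 + 4**2 + 50*4) = 20129 + (49 + 16 + 200) = 20129 + 265 = 20394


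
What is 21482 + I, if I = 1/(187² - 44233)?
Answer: 199009247/9264 ≈ 21482.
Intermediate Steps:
I = -1/9264 (I = 1/(34969 - 44233) = 1/(-9264) = -1/9264 ≈ -0.00010794)
21482 + I = 21482 - 1/9264 = 199009247/9264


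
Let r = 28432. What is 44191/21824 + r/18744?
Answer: 16463819/4648512 ≈ 3.5417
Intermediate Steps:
44191/21824 + r/18744 = 44191/21824 + 28432/18744 = 44191*(1/21824) + 28432*(1/18744) = 44191/21824 + 3554/2343 = 16463819/4648512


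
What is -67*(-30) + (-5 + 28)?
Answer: 2033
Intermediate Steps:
-67*(-30) + (-5 + 28) = 2010 + 23 = 2033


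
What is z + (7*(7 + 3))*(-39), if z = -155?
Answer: -2885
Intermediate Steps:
z + (7*(7 + 3))*(-39) = -155 + (7*(7 + 3))*(-39) = -155 + (7*10)*(-39) = -155 + 70*(-39) = -155 - 2730 = -2885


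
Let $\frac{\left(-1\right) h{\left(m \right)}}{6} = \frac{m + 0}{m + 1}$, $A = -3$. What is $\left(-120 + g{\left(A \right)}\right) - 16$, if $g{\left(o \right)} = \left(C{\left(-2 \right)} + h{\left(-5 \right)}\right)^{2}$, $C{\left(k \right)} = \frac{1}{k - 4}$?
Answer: $- \frac{695}{9} \approx -77.222$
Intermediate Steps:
$C{\left(k \right)} = \frac{1}{-4 + k}$
$h{\left(m \right)} = - \frac{6 m}{1 + m}$ ($h{\left(m \right)} = - 6 \frac{m + 0}{m + 1} = - 6 \frac{m}{1 + m} = - \frac{6 m}{1 + m}$)
$g{\left(o \right)} = \frac{529}{9}$ ($g{\left(o \right)} = \left(\frac{1}{-4 - 2} - - \frac{30}{1 - 5}\right)^{2} = \left(\frac{1}{-6} - - \frac{30}{-4}\right)^{2} = \left(- \frac{1}{6} - \left(-30\right) \left(- \frac{1}{4}\right)\right)^{2} = \left(- \frac{1}{6} - \frac{15}{2}\right)^{2} = \left(- \frac{23}{3}\right)^{2} = \frac{529}{9}$)
$\left(-120 + g{\left(A \right)}\right) - 16 = \left(-120 + \frac{529}{9}\right) - 16 = - \frac{551}{9} - 16 = - \frac{695}{9}$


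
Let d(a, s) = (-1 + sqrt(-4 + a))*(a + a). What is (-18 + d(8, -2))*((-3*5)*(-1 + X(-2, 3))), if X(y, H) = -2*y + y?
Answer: 30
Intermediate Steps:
X(y, H) = -y
d(a, s) = 2*a*(-1 + sqrt(-4 + a)) (d(a, s) = (-1 + sqrt(-4 + a))*(2*a) = 2*a*(-1 + sqrt(-4 + a)))
(-18 + d(8, -2))*((-3*5)*(-1 + X(-2, 3))) = (-18 + 2*8*(-1 + sqrt(-4 + 8)))*((-3*5)*(-1 - 1*(-2))) = (-18 + 2*8*(-1 + sqrt(4)))*(-15*(-1 + 2)) = (-18 + 2*8*(-1 + 2))*(-15*1) = (-18 + 2*8*1)*(-15) = (-18 + 16)*(-15) = -2*(-15) = 30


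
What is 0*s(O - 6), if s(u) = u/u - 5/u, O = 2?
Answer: 0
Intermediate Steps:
s(u) = 1 - 5/u
0*s(O - 6) = 0*((-5 + (2 - 6))/(2 - 6)) = 0*((-5 - 4)/(-4)) = 0*(-¼*(-9)) = 0*(9/4) = 0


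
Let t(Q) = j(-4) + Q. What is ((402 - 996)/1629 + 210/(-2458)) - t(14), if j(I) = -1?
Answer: -2991956/222449 ≈ -13.450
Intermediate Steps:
t(Q) = -1 + Q
((402 - 996)/1629 + 210/(-2458)) - t(14) = ((402 - 996)/1629 + 210/(-2458)) - (-1 + 14) = (-594*1/1629 + 210*(-1/2458)) - 1*13 = (-66/181 - 105/1229) - 13 = -100119/222449 - 13 = -2991956/222449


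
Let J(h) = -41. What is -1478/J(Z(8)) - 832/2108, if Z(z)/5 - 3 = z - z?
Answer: 770378/21607 ≈ 35.654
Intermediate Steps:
Z(z) = 15 (Z(z) = 15 + 5*(z - z) = 15 + 5*0 = 15 + 0 = 15)
-1478/J(Z(8)) - 832/2108 = -1478/(-41) - 832/2108 = -1478*(-1/41) - 832*1/2108 = 1478/41 - 208/527 = 770378/21607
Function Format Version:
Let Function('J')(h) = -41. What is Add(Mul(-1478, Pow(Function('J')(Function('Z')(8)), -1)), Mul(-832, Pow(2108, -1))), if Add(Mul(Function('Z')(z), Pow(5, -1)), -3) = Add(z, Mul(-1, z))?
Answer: Rational(770378, 21607) ≈ 35.654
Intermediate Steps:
Function('Z')(z) = 15 (Function('Z')(z) = Add(15, Mul(5, Add(z, Mul(-1, z)))) = Add(15, Mul(5, 0)) = Add(15, 0) = 15)
Add(Mul(-1478, Pow(Function('J')(Function('Z')(8)), -1)), Mul(-832, Pow(2108, -1))) = Add(Mul(-1478, Pow(-41, -1)), Mul(-832, Pow(2108, -1))) = Add(Mul(-1478, Rational(-1, 41)), Mul(-832, Rational(1, 2108))) = Add(Rational(1478, 41), Rational(-208, 527)) = Rational(770378, 21607)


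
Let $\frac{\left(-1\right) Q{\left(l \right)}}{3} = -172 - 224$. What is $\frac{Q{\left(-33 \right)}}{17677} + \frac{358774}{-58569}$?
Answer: $- \frac{570224366}{94120383} \approx -6.0585$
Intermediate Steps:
$Q{\left(l \right)} = 1188$ ($Q{\left(l \right)} = - 3 \left(-172 - 224\right) = \left(-3\right) \left(-396\right) = 1188$)
$\frac{Q{\left(-33 \right)}}{17677} + \frac{358774}{-58569} = \frac{1188}{17677} + \frac{358774}{-58569} = 1188 \cdot \frac{1}{17677} + 358774 \left(- \frac{1}{58569}\right) = \frac{108}{1607} - \frac{358774}{58569} = - \frac{570224366}{94120383}$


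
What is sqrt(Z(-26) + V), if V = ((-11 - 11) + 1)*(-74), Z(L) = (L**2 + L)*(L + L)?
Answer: I*sqrt(32246) ≈ 179.57*I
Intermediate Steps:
Z(L) = 2*L*(L + L**2) (Z(L) = (L + L**2)*(2*L) = 2*L*(L + L**2))
V = 1554 (V = (-22 + 1)*(-74) = -21*(-74) = 1554)
sqrt(Z(-26) + V) = sqrt(2*(-26)**2*(1 - 26) + 1554) = sqrt(2*676*(-25) + 1554) = sqrt(-33800 + 1554) = sqrt(-32246) = I*sqrt(32246)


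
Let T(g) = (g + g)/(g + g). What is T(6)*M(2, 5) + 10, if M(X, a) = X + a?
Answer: 17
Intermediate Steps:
T(g) = 1 (T(g) = (2*g)/((2*g)) = (2*g)*(1/(2*g)) = 1)
T(6)*M(2, 5) + 10 = 1*(2 + 5) + 10 = 1*7 + 10 = 7 + 10 = 17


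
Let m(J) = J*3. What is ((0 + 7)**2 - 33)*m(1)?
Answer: 48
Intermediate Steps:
m(J) = 3*J
((0 + 7)**2 - 33)*m(1) = ((0 + 7)**2 - 33)*(3*1) = (7**2 - 33)*3 = (49 - 33)*3 = 16*3 = 48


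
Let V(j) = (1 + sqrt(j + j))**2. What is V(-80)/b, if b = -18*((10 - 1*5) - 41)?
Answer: -53/216 + I*sqrt(10)/81 ≈ -0.24537 + 0.03904*I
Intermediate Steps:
V(j) = (1 + sqrt(2)*sqrt(j))**2 (V(j) = (1 + sqrt(2*j))**2 = (1 + sqrt(2)*sqrt(j))**2)
b = 648 (b = -18*((10 - 5) - 41) = -18*(5 - 41) = -18*(-36) = 648)
V(-80)/b = (1 + sqrt(2)*sqrt(-80))**2/648 = (1 + sqrt(2)*(4*I*sqrt(5)))**2*(1/648) = (1 + 4*I*sqrt(10))**2*(1/648) = (1 + 4*I*sqrt(10))**2/648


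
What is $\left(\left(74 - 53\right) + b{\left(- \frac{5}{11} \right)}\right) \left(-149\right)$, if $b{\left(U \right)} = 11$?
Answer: $-4768$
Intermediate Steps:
$\left(\left(74 - 53\right) + b{\left(- \frac{5}{11} \right)}\right) \left(-149\right) = \left(\left(74 - 53\right) + 11\right) \left(-149\right) = \left(21 + 11\right) \left(-149\right) = 32 \left(-149\right) = -4768$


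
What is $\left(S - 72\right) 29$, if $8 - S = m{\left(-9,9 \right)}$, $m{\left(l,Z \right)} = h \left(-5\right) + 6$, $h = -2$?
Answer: $-2320$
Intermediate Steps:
$m{\left(l,Z \right)} = 16$ ($m{\left(l,Z \right)} = \left(-2\right) \left(-5\right) + 6 = 10 + 6 = 16$)
$S = -8$ ($S = 8 - 16 = -8$)
$\left(S - 72\right) 29 = \left(-8 - 72\right) 29 = \left(-80\right) 29 = -2320$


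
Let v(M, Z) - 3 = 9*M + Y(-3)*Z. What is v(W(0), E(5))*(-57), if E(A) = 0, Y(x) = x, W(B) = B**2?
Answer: -171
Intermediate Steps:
v(M, Z) = 3 - 3*Z + 9*M (v(M, Z) = 3 + (9*M - 3*Z) = 3 + (-3*Z + 9*M) = 3 - 3*Z + 9*M)
v(W(0), E(5))*(-57) = (3 - 3*0 + 9*0**2)*(-57) = (3 + 0 + 9*0)*(-57) = (3 + 0 + 0)*(-57) = 3*(-57) = -171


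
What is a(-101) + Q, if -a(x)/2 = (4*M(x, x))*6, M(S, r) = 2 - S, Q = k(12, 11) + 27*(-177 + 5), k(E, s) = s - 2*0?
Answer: -9577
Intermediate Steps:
k(E, s) = s (k(E, s) = s + 0 = s)
Q = -4633 (Q = 11 + 27*(-177 + 5) = 11 + 27*(-172) = 11 - 4644 = -4633)
a(x) = -96 + 48*x (a(x) = -2*4*(2 - x)*6 = -2*(8 - 4*x)*6 = -2*(48 - 24*x) = -96 + 48*x)
a(-101) + Q = (-96 + 48*(-101)) - 4633 = (-96 - 4848) - 4633 = -4944 - 4633 = -9577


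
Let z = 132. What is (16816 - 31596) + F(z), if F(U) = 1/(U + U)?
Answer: -3901919/264 ≈ -14780.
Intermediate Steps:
F(U) = 1/(2*U)
(16816 - 31596) + F(z) = (16816 - 31596) + (½)/132 = -14780 + (½)*(1/132) = -14780 + 1/264 = -3901919/264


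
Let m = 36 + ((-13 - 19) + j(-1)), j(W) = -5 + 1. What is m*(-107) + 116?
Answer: 116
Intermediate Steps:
j(W) = -4
m = 0 (m = 36 + ((-13 - 19) - 4) = 36 + (-32 - 4) = 36 - 36 = 0)
m*(-107) + 116 = 0*(-107) + 116 = 0 + 116 = 116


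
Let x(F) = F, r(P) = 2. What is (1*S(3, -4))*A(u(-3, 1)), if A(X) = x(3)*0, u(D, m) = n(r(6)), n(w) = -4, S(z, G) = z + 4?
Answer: 0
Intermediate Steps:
S(z, G) = 4 + z
u(D, m) = -4
A(X) = 0 (A(X) = 3*0 = 0)
(1*S(3, -4))*A(u(-3, 1)) = (1*(4 + 3))*0 = (1*7)*0 = 7*0 = 0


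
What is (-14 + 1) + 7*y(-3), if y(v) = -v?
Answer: 8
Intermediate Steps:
(-14 + 1) + 7*y(-3) = (-14 + 1) + 7*(-1*(-3)) = -13 + 7*3 = -13 + 21 = 8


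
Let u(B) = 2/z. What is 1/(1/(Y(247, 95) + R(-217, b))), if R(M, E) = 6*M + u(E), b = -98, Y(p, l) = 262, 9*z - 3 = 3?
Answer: -1037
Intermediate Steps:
z = 2/3 (z = 1/3 + (1/9)*3 = 1/3 + 1/3 = 2/3 ≈ 0.66667)
u(B) = 3 (u(B) = 2/(2/3) = 2*(3/2) = 3)
R(M, E) = 3 + 6*M (R(M, E) = 6*M + 3 = 3 + 6*M)
1/(1/(Y(247, 95) + R(-217, b))) = 1/(1/(262 + (3 + 6*(-217)))) = 1/(1/(262 + (3 - 1302))) = 1/(1/(262 - 1299)) = 1/(1/(-1037)) = 1/(-1/1037) = -1037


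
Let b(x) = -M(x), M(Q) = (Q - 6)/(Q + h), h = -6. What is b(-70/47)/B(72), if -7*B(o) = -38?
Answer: -7/38 ≈ -0.18421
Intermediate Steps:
B(o) = 38/7 (B(o) = -⅐*(-38) = 38/7)
M(Q) = 1 (M(Q) = (Q - 6)/(Q - 6) = (-6 + Q)/(-6 + Q) = 1)
b(x) = -1 (b(x) = -1*1 = -1)
b(-70/47)/B(72) = -1/38/7 = -1*7/38 = -7/38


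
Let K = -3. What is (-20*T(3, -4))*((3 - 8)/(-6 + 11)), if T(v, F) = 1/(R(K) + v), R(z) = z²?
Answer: 5/3 ≈ 1.6667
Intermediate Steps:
T(v, F) = 1/(9 + v) (T(v, F) = 1/((-3)² + v) = 1/(9 + v))
(-20*T(3, -4))*((3 - 8)/(-6 + 11)) = (-20/(9 + 3))*((3 - 8)/(-6 + 11)) = (-20/12)*(-5/5) = (-20*1/12)*(-5*⅕) = -5/3*(-1) = 5/3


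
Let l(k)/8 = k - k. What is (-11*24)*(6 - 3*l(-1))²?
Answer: -9504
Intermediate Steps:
l(k) = 0 (l(k) = 8*(k - k) = 8*0 = 0)
(-11*24)*(6 - 3*l(-1))² = (-11*24)*(6 - 3*0)² = -264*(6 + 0)² = -264*6² = -264*36 = -9504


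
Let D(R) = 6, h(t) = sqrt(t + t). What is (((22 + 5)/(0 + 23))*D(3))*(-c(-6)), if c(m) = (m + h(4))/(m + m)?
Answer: -81/23 + 27*sqrt(2)/23 ≈ -1.8616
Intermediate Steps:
h(t) = sqrt(2)*sqrt(t) (h(t) = sqrt(2*t) = sqrt(2)*sqrt(t))
c(m) = (m + 2*sqrt(2))/(2*m) (c(m) = (m + sqrt(2)*sqrt(4))/(m + m) = (m + sqrt(2)*2)/((2*m)) = (m + 2*sqrt(2))*(1/(2*m)) = (m + 2*sqrt(2))/(2*m))
(((22 + 5)/(0 + 23))*D(3))*(-c(-6)) = (((22 + 5)/(0 + 23))*6)*(-(sqrt(2) + (1/2)*(-6))/(-6)) = ((27/23)*6)*(-(-1)*(sqrt(2) - 3)/6) = ((27*(1/23))*6)*(-(-1)*(-3 + sqrt(2))/6) = ((27/23)*6)*(-(1/2 - sqrt(2)/6)) = 162*(-1/2 + sqrt(2)/6)/23 = -81/23 + 27*sqrt(2)/23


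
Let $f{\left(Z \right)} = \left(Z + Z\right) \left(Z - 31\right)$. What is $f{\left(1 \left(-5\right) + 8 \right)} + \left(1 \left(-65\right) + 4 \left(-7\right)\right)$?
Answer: $-261$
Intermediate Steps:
$f{\left(Z \right)} = 2 Z \left(-31 + Z\right)$
$f{\left(1 \left(-5\right) + 8 \right)} + \left(1 \left(-65\right) + 4 \left(-7\right)\right) = 2 \left(1 \left(-5\right) + 8\right) \left(-31 + \left(1 \left(-5\right) + 8\right)\right) + \left(1 \left(-65\right) + 4 \left(-7\right)\right) = 2 \left(-5 + 8\right) \left(-31 + \left(-5 + 8\right)\right) - 93 = 2 \cdot 3 \left(-31 + 3\right) - 93 = 2 \cdot 3 \left(-28\right) - 93 = -168 - 93 = -261$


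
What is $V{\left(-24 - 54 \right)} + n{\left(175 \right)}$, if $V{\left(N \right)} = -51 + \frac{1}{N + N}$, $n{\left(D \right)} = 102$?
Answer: $\frac{7955}{156} \approx 50.994$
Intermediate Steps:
$V{\left(N \right)} = -51 + \frac{1}{2 N}$
$V{\left(-24 - 54 \right)} + n{\left(175 \right)} = \left(-51 + \frac{1}{2 \left(-24 - 54\right)}\right) + 102 = \left(-51 + \frac{1}{2 \left(-78\right)}\right) + 102 = \left(-51 + \frac{1}{2} \left(- \frac{1}{78}\right)\right) + 102 = \left(-51 - \frac{1}{156}\right) + 102 = - \frac{7957}{156} + 102 = \frac{7955}{156}$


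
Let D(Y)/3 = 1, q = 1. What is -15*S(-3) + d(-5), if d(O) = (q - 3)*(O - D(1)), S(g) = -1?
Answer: 31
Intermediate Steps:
D(Y) = 3 (D(Y) = 3*1 = 3)
d(O) = 6 - 2*O (d(O) = (1 - 3)*(O - 1*3) = -2*(O - 3) = -2*(-3 + O) = 6 - 2*O)
-15*S(-3) + d(-5) = -15*(-1) + (6 - 2*(-5)) = 15 + (6 + 10) = 15 + 16 = 31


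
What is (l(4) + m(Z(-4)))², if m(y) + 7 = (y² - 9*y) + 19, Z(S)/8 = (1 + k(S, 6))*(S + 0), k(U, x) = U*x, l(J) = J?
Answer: 286319167744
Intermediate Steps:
Z(S) = 8*S*(1 + 6*S) (Z(S) = 8*((1 + S*6)*(S + 0)) = 8*((1 + 6*S)*S) = 8*(S*(1 + 6*S)) = 8*S*(1 + 6*S))
m(y) = 12 + y² - 9*y (m(y) = -7 + ((y² - 9*y) + 19) = -7 + (19 + y² - 9*y) = 12 + y² - 9*y)
(l(4) + m(Z(-4)))² = (4 + (12 + (8*(-4)*(1 + 6*(-4)))² - 72*(-4)*(1 + 6*(-4))))² = (4 + (12 + (8*(-4)*(1 - 24))² - 72*(-4)*(1 - 24)))² = (4 + (12 + (8*(-4)*(-23))² - 72*(-4)*(-23)))² = (4 + (12 + 736² - 9*736))² = (4 + (12 + 541696 - 6624))² = (4 + 535084)² = 535088² = 286319167744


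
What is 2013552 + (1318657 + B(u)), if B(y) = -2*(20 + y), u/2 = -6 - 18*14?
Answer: 3333201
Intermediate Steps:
u = -516 (u = 2*(-6 - 18*14) = 2*(-6 - 252) = 2*(-258) = -516)
B(y) = -40 - 2*y (B(y) = -(40 + 2*y) = -40 - 2*y)
2013552 + (1318657 + B(u)) = 2013552 + (1318657 + (-40 - 2*(-516))) = 2013552 + (1318657 + (-40 + 1032)) = 2013552 + (1318657 + 992) = 2013552 + 1319649 = 3333201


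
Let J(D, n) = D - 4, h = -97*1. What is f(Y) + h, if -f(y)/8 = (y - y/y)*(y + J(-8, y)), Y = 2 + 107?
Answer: -83905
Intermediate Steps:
h = -97
J(D, n) = -4 + D
Y = 109
f(y) = -8*(-1 + y)*(-12 + y) (f(y) = -8*(y - y/y)*(y + (-4 - 8)) = -8*(y - 1*1)*(y - 12) = -8*(y - 1)*(-12 + y) = -8*(-1 + y)*(-12 + y))
f(Y) + h = (-96 - 8*109² + 104*109) - 97 = (-96 - 8*11881 + 11336) - 97 = (-96 - 95048 + 11336) - 97 = -83808 - 97 = -83905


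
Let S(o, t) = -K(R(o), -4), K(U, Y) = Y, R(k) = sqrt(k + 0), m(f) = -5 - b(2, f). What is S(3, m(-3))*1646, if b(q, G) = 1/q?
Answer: 6584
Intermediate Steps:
m(f) = -11/2 (m(f) = -5 - 1/2 = -11/2)
R(k) = sqrt(k)
S(o, t) = 4 (S(o, t) = -1*(-4) = 4)
S(3, m(-3))*1646 = 4*1646 = 6584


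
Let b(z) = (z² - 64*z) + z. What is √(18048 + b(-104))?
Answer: 2*√8854 ≈ 188.19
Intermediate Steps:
b(z) = z² - 63*z
√(18048 + b(-104)) = √(18048 - 104*(-63 - 104)) = √(18048 - 104*(-167)) = √(18048 + 17368) = √35416 = 2*√8854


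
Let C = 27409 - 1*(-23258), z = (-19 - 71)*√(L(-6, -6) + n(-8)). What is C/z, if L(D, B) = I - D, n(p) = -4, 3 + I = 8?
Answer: -16889*√7/210 ≈ -212.78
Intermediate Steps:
I = 5 (I = -3 + 8 = 5)
L(D, B) = 5 - D
z = -90*√7 (z = (-19 - 71)*√((5 - 1*(-6)) - 4) = -90*√((5 + 6) - 4) = -90*√(11 - 4) = -90*√7 ≈ -238.12)
C = 50667 (C = 27409 + 23258 = 50667)
C/z = 50667/((-90*√7)) = 50667*(-√7/630) = -16889*√7/210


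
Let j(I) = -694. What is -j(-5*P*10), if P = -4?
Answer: 694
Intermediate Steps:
-j(-5*P*10) = -1*(-694) = 694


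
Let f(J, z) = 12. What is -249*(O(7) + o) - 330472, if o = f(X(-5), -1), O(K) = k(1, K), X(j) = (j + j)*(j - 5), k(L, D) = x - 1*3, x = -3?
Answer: -331966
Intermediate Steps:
k(L, D) = -6 (k(L, D) = -3 - 1*3 = -3 - 3 = -6)
X(j) = 2*j*(-5 + j) (X(j) = (2*j)*(-5 + j) = 2*j*(-5 + j))
O(K) = -6
o = 12
-249*(O(7) + o) - 330472 = -249*(-6 + 12) - 330472 = -249*6 - 330472 = -1494 - 330472 = -331966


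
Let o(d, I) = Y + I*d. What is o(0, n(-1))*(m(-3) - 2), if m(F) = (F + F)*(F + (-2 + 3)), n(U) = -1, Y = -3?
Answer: -30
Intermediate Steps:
o(d, I) = -3 + I*d
m(F) = 2*F*(1 + F) (m(F) = (2*F)*(F + 1) = (2*F)*(1 + F) = 2*F*(1 + F))
o(0, n(-1))*(m(-3) - 2) = (-3 - 1*0)*(2*(-3)*(1 - 3) - 2) = (-3 + 0)*(2*(-3)*(-2) - 2) = -3*(12 - 2) = -3*10 = -30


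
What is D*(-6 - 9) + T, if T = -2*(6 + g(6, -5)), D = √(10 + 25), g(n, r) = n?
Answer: -24 - 15*√35 ≈ -112.74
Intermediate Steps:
D = √35 ≈ 5.9161
T = -24 (T = -2*(6 + 6) = -2*12 = -24)
D*(-6 - 9) + T = √35*(-6 - 9) - 24 = √35*(-15) - 24 = -15*√35 - 24 = -24 - 15*√35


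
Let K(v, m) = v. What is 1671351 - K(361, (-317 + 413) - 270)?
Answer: 1670990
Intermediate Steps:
1671351 - K(361, (-317 + 413) - 270) = 1671351 - 1*361 = 1671351 - 361 = 1670990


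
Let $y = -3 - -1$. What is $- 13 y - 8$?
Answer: $18$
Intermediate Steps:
$y = -2$ ($y = -3 + 1 = -2$)
$- 13 y - 8 = \left(-13\right) \left(-2\right) - 8 = 26 - 8 = 18$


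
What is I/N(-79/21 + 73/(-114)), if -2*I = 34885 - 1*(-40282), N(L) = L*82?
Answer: 9997211/96022 ≈ 104.11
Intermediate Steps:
N(L) = 82*L
I = -75167/2 (I = -(34885 - 1*(-40282))/2 = -(34885 + 40282)/2 = -½*75167 = -75167/2 ≈ -37584.)
I/N(-79/21 + 73/(-114)) = -75167*1/(82*(-79/21 + 73/(-114)))/2 = -75167*1/(82*(-79*1/21 + 73*(-1/114)))/2 = -75167*1/(82*(-79/21 - 73/114))/2 = -75167/(2*(82*(-1171/266))) = -75167/(2*(-48011/133)) = -75167/2*(-133/48011) = 9997211/96022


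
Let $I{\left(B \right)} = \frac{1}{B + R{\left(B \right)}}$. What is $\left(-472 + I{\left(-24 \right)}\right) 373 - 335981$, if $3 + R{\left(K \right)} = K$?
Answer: $- \frac{26114260}{51} \approx -5.1204 \cdot 10^{5}$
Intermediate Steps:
$R{\left(K \right)} = -3 + K$
$I{\left(B \right)} = \frac{1}{-3 + 2 B}$ ($I{\left(B \right)} = \frac{1}{B + \left(-3 + B\right)} = \frac{1}{-3 + 2 B}$)
$\left(-472 + I{\left(-24 \right)}\right) 373 - 335981 = \left(-472 + \frac{1}{-3 + 2 \left(-24\right)}\right) 373 - 335981 = \left(-472 + \frac{1}{-3 - 48}\right) 373 - 335981 = \left(-472 + \frac{1}{-51}\right) 373 - 335981 = \left(-472 - \frac{1}{51}\right) 373 - 335981 = \left(- \frac{24073}{51}\right) 373 - 335981 = - \frac{8979229}{51} - 335981 = - \frac{26114260}{51}$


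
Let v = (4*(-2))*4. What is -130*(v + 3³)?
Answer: 650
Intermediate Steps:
v = -32 (v = -8*4 = -32)
-130*(v + 3³) = -130*(-32 + 3³) = -130*(-32 + 27) = -130*(-5) = 650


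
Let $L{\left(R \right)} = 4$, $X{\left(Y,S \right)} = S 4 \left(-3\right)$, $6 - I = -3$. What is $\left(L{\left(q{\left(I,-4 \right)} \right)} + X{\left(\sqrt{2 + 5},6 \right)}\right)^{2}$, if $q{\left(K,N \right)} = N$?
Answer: $4624$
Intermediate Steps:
$I = 9$ ($I = 6 - -3 = 6 + 3 = 9$)
$X{\left(Y,S \right)} = - 12 S$ ($X{\left(Y,S \right)} = 4 S \left(-3\right) = - 12 S$)
$\left(L{\left(q{\left(I,-4 \right)} \right)} + X{\left(\sqrt{2 + 5},6 \right)}\right)^{2} = \left(4 - 72\right)^{2} = \left(-68\right)^{2} = 4624$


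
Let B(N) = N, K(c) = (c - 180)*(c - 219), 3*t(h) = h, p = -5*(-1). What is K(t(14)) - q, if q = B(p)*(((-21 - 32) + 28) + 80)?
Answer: 335743/9 ≈ 37305.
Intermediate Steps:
p = 5
t(h) = h/3
K(c) = (-219 + c)*(-180 + c) (K(c) = (-180 + c)*(-219 + c) = (-219 + c)*(-180 + c))
q = 275 (q = 5*(((-21 - 32) + 28) + 80) = 5*((-53 + 28) + 80) = 5*(-25 + 80) = 5*55 = 275)
K(t(14)) - q = (39420 + ((1/3)*14)**2 - 133*14) - 1*275 = (39420 + (14/3)**2 - 399*14/3) - 275 = (39420 + 196/9 - 1862) - 275 = 338218/9 - 275 = 335743/9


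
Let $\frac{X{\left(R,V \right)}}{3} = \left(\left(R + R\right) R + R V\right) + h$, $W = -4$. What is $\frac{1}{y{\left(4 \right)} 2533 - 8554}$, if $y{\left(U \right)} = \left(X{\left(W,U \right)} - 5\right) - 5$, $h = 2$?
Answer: $\frac{1}{102898} \approx 9.7184 \cdot 10^{-6}$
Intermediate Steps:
$X{\left(R,V \right)} = 6 + 6 R^{2} + 3 R V$ ($X{\left(R,V \right)} = 3 \left(\left(\left(R + R\right) R + R V\right) + 2\right) = 3 \left(\left(2 R R + R V\right) + 2\right) = 3 \left(\left(2 R^{2} + R V\right) + 2\right) = 3 \left(2 + 2 R^{2} + R V\right) = 6 + 6 R^{2} + 3 R V$)
$y{\left(U \right)} = 92 - 12 U$ ($y{\left(U \right)} = \left(\left(6 + 6 \left(-4\right)^{2} + 3 \left(-4\right) U\right) - 5\right) - 5 = \left(\left(6 + 6 \cdot 16 - 12 U\right) - 5\right) - 5 = \left(\left(6 + 96 - 12 U\right) - 5\right) - 5 = \left(\left(102 - 12 U\right) - 5\right) - 5 = \left(97 - 12 U\right) - 5 = 92 - 12 U$)
$\frac{1}{y{\left(4 \right)} 2533 - 8554} = \frac{1}{\left(92 - 48\right) 2533 - 8554} = \frac{1}{44 \cdot 2533 - 8554} = \frac{1}{111452 - 8554} = \frac{1}{102898}$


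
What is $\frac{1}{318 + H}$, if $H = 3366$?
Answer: $\frac{1}{3684} \approx 0.00027144$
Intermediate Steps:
$\frac{1}{318 + H} = \frac{1}{318 + 3366} = \frac{1}{3684}$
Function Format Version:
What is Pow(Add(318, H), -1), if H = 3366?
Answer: Rational(1, 3684) ≈ 0.00027144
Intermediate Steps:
Pow(Add(318, H), -1) = Pow(Add(318, 3366), -1) = Pow(3684, -1) = Rational(1, 3684)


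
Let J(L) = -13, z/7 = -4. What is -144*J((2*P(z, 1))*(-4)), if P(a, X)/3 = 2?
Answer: 1872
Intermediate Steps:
z = -28 (z = 7*(-4) = -28)
P(a, X) = 6 (P(a, X) = 3*2 = 6)
-144*J((2*P(z, 1))*(-4)) = -144*(-13) = 1872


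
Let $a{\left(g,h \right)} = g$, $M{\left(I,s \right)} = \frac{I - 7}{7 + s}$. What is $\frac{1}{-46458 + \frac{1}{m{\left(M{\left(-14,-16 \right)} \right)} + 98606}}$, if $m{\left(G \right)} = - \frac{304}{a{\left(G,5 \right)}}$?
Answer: $- \frac{689330}{32024893133} \approx -2.1525 \cdot 10^{-5}$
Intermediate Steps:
$M{\left(I,s \right)} = \frac{-7 + I}{7 + s}$
$m{\left(G \right)} = - \frac{304}{G}$
$\frac{1}{-46458 + \frac{1}{m{\left(M{\left(-14,-16 \right)} \right)} + 98606}} = \frac{1}{-46458 + \frac{1}{- \frac{304}{\frac{1}{7 - 16} \left(-7 - 14\right)} + 98606}} = \frac{1}{-46458 + \frac{1}{- \frac{304}{\frac{1}{-9} \left(-21\right)} + 98606}} = \frac{1}{-46458 + \frac{1}{- \frac{304}{\left(- \frac{1}{9}\right) \left(-21\right)} + 98606}} = \frac{1}{-46458 + \frac{1}{- \frac{304}{\frac{7}{3}} + 98606}} = \frac{1}{-46458 + \frac{1}{\left(-304\right) \frac{3}{7} + 98606}} = \frac{1}{-46458 + \frac{1}{- \frac{912}{7} + 98606}} = \frac{1}{-46458 + \frac{1}{\frac{689330}{7}}} = \frac{1}{-46458 + \frac{7}{689330}} = \frac{1}{- \frac{32024893133}{689330}} = - \frac{689330}{32024893133}$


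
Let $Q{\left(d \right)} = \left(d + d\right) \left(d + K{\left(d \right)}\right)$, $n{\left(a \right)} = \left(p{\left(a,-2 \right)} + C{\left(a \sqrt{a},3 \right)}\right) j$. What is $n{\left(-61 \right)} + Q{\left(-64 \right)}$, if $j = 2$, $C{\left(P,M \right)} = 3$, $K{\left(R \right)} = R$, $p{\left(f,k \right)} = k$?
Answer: $16386$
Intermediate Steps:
$n{\left(a \right)} = 2$ ($n{\left(a \right)} = \left(-2 + 3\right) 2 = 1 \cdot 2 = 2$)
$Q{\left(d \right)} = 4 d^{2}$ ($Q{\left(d \right)} = \left(d + d\right) \left(d + d\right) = 2 d 2 d = 4 d^{2}$)
$n{\left(-61 \right)} + Q{\left(-64 \right)} = 2 + 4 \left(-64\right)^{2} = 2 + 4 \cdot 4096 = 2 + 16384 = 16386$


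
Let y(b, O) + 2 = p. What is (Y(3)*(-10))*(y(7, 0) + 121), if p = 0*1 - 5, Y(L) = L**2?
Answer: -10260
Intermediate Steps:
p = -5 (p = 0 - 5 = -5)
y(b, O) = -7 (y(b, O) = -2 - 5 = -7)
(Y(3)*(-10))*(y(7, 0) + 121) = (3**2*(-10))*(-7 + 121) = (9*(-10))*114 = -90*114 = -10260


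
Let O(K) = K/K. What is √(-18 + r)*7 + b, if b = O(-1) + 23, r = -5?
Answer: 24 + 7*I*√23 ≈ 24.0 + 33.571*I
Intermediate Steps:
O(K) = 1
b = 24 (b = 1 + 23 = 24)
√(-18 + r)*7 + b = √(-18 - 5)*7 + 24 = √(-23)*7 + 24 = (I*√23)*7 + 24 = 7*I*√23 + 24 = 24 + 7*I*√23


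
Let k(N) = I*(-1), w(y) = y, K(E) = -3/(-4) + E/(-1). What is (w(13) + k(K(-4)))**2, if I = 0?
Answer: 169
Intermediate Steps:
K(E) = 3/4 - E (K(E) = -3*(-1/4) + E*(-1) = 3/4 - E)
k(N) = 0 (k(N) = 0*(-1) = 0)
(w(13) + k(K(-4)))**2 = (13 + 0)**2 = 13**2 = 169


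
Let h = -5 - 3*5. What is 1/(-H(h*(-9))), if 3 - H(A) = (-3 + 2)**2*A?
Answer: 1/177 ≈ 0.0056497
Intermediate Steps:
h = -20 (h = -5 - 15 = -20)
H(A) = 3 - A (H(A) = 3 - (-3 + 2)**2*A = 3 - (-1)**2*A = 3 - A)
1/(-H(h*(-9))) = 1/(-(3 - (-20)*(-9))) = 1/(-(3 - 1*180)) = 1/(-(3 - 180)) = 1/(-1*(-177)) = 1/177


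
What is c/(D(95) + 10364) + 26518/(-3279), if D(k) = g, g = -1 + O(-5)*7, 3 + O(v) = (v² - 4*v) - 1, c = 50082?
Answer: -19699637/5820225 ≈ -3.3847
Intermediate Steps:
O(v) = -4 + v² - 4*v (O(v) = -3 + ((v² - 4*v) - 1) = -3 + (-1 + v² - 4*v) = -4 + v² - 4*v)
g = 286 (g = -1 + (-4 + (-5)² - 4*(-5))*7 = -1 + (-4 + 25 + 20)*7 = -1 + 41*7 = -1 + 287 = 286)
D(k) = 286
c/(D(95) + 10364) + 26518/(-3279) = 50082/(286 + 10364) + 26518/(-3279) = 50082/10650 + 26518*(-1/3279) = 50082*(1/10650) - 26518/3279 = 8347/1775 - 26518/3279 = -19699637/5820225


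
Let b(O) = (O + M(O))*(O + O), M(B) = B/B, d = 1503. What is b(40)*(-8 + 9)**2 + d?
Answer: 4783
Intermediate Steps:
M(B) = 1
b(O) = 2*O*(1 + O) (b(O) = (O + 1)*(O + O) = (1 + O)*(2*O) = 2*O*(1 + O))
b(40)*(-8 + 9)**2 + d = (2*40*(1 + 40))*(-8 + 9)**2 + 1503 = (2*40*41)*1**2 + 1503 = 3280*1 + 1503 = 3280 + 1503 = 4783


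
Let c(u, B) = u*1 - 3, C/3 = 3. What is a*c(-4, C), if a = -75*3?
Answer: 1575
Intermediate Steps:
C = 9 (C = 3*3 = 9)
c(u, B) = -3 + u (c(u, B) = u - 3 = -3 + u)
a = -225
a*c(-4, C) = -225*(-3 - 4) = -225*(-7) = 1575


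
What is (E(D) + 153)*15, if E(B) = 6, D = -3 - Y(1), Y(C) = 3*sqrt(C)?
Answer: 2385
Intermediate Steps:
D = -6 (D = -3 - 3*sqrt(1) = -3 - 3 = -6)
(E(D) + 153)*15 = (6 + 153)*15 = 159*15 = 2385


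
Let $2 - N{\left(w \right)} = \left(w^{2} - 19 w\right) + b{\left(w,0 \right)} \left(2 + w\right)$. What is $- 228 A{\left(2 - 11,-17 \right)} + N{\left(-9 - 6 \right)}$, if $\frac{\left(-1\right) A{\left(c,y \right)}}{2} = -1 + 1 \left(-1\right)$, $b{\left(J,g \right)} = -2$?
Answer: $-1446$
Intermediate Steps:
$A{\left(c,y \right)} = 4$ ($A{\left(c,y \right)} = - 2 \left(-1 + 1 \left(-1\right)\right) = - 2 \left(-1 - 1\right) = \left(-2\right) \left(-2\right) = 4$)
$N{\left(w \right)} = 6 - w^{2} + 21 w$ ($N{\left(w \right)} = 2 - \left(\left(w^{2} - 19 w\right) - 2 \left(2 + w\right)\right) = 2 - \left(\left(w^{2} - 19 w\right) - \left(4 + 2 w\right)\right) = 2 - \left(-4 + w^{2} - 21 w\right) = 2 + \left(4 - w^{2} + 21 w\right) = 6 - w^{2} + 21 w$)
$- 228 A{\left(2 - 11,-17 \right)} + N{\left(-9 - 6 \right)} = \left(-228\right) 4 + \left(6 - \left(-9 - 6\right)^{2} + 21 \left(-9 - 6\right)\right) = -912 + \left(6 - \left(-9 - 6\right)^{2} + 21 \left(-9 - 6\right)\right) = -912 + \left(6 - \left(-15\right)^{2} + 21 \left(-15\right)\right) = -912 - 534 = -1446$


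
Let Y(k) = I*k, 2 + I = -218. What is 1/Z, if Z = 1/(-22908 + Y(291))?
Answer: -86928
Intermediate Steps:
I = -220 (I = -2 - 218 = -220)
Y(k) = -220*k
Z = -1/86928 (Z = 1/(-22908 - 220*291) = 1/(-22908 - 64020) = 1/(-86928) = -1/86928 ≈ -1.1504e-5)
1/Z = 1/(-1/86928) = -86928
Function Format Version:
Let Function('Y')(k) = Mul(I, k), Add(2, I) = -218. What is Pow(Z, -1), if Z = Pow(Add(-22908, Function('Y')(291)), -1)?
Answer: -86928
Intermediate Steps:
I = -220 (I = Add(-2, -218) = -220)
Function('Y')(k) = Mul(-220, k)
Z = Rational(-1, 86928) (Z = Pow(Add(-22908, Mul(-220, 291)), -1) = Pow(Add(-22908, -64020), -1) = Pow(-86928, -1) = Rational(-1, 86928) ≈ -1.1504e-5)
Pow(Z, -1) = Pow(Rational(-1, 86928), -1) = -86928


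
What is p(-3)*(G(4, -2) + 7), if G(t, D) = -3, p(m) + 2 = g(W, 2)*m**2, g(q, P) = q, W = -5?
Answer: -188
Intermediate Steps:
p(m) = -2 - 5*m**2
p(-3)*(G(4, -2) + 7) = (-2 - 5*(-3)**2)*(-3 + 7) = (-2 - 5*9)*4 = (-2 - 45)*4 = -47*4 = -188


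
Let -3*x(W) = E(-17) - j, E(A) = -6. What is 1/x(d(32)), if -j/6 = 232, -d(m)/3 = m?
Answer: -1/462 ≈ -0.0021645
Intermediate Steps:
d(m) = -3*m
j = -1392 (j = -6*232 = -1392)
x(W) = -462 (x(W) = -(-6 - 1*(-1392))/3 = -(-6 + 1392)/3 = -1/3*1386 = -462)
1/x(d(32)) = 1/(-462) = -1/462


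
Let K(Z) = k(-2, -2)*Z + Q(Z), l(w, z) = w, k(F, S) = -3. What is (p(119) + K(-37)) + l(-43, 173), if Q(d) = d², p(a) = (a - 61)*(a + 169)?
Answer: 18141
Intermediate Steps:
p(a) = (-61 + a)*(169 + a)
K(Z) = Z² - 3*Z (K(Z) = -3*Z + Z² = Z² - 3*Z)
(p(119) + K(-37)) + l(-43, 173) = ((-10309 + 119² + 108*119) - 37*(-3 - 37)) - 43 = ((-10309 + 14161 + 12852) - 37*(-40)) - 43 = (16704 + 1480) - 43 = 18184 - 43 = 18141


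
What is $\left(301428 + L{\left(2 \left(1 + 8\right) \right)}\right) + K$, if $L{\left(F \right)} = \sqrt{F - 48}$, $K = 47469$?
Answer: $348897 + i \sqrt{30} \approx 3.489 \cdot 10^{5} + 5.4772 i$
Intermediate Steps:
$L{\left(F \right)} = \sqrt{-48 + F}$
$\left(301428 + L{\left(2 \left(1 + 8\right) \right)}\right) + K = \left(301428 + \sqrt{-48 + 2 \left(1 + 8\right)}\right) + 47469 = \left(301428 + \sqrt{-48 + 2 \cdot 9}\right) + 47469 = \left(301428 + \sqrt{-48 + 18}\right) + 47469 = \left(301428 + \sqrt{-30}\right) + 47469 = \left(301428 + i \sqrt{30}\right) + 47469 = 348897 + i \sqrt{30}$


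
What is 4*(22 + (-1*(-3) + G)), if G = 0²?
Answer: 100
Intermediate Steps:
G = 0
4*(22 + (-1*(-3) + G)) = 4*(22 + (-1*(-3) + 0)) = 4*(22 + (3 + 0)) = 4*(22 + 3) = 4*25 = 100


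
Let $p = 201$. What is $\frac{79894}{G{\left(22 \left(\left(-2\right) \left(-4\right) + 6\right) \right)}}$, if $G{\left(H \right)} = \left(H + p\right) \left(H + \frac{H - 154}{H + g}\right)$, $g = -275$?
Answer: $\frac{119841}{238721} \approx 0.50201$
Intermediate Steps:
$G{\left(H \right)} = \left(201 + H\right) \left(H + \frac{-154 + H}{-275 + H}\right)$ ($G{\left(H \right)} = \left(H + 201\right) \left(H + \frac{H - 154}{H - 275}\right) = \left(201 + H\right) \left(H + \frac{-154 + H}{-275 + H}\right)$)
$\frac{79894}{G{\left(22 \left(\left(-2\right) \left(-4\right) + 6\right) \right)}} = \frac{79894}{\frac{1}{-275 + 22 \left(\left(-2\right) \left(-4\right) + 6\right)} \left(-30954 + \left(22 \left(\left(-2\right) \left(-4\right) + 6\right)\right)^{3} - 55228 \cdot 22 \left(\left(-2\right) \left(-4\right) + 6\right) - 73 \left(22 \left(\left(-2\right) \left(-4\right) + 6\right)\right)^{2}\right)} = \frac{79894}{\frac{1}{-275 + 22 \left(8 + 6\right)} \left(-30954 + \left(22 \left(8 + 6\right)\right)^{3} - 55228 \cdot 22 \left(8 + 6\right) - 73 \left(22 \left(8 + 6\right)\right)^{2}\right)} = \frac{79894}{\frac{1}{-275 + 22 \cdot 14} \left(-30954 + \left(22 \cdot 14\right)^{3} - 55228 \cdot 22 \cdot 14 - 73 \left(22 \cdot 14\right)^{2}\right)} = \frac{79894}{\frac{1}{-275 + 308} \left(-30954 + 308^{3} - 17010224 - 73 \cdot 308^{2}\right)} = \frac{79894}{\frac{1}{33} \left(-30954 + 29218112 - 17010224 - 6925072\right)} = \frac{79894}{\frac{1}{33} \cdot 5251862} = \frac{79894}{\frac{477442}{3}} = 79894 \cdot \frac{3}{477442} = \frac{119841}{238721}$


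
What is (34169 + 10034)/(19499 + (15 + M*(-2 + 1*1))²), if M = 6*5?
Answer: 44203/19724 ≈ 2.2411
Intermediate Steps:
M = 30
(34169 + 10034)/(19499 + (15 + M*(-2 + 1*1))²) = (34169 + 10034)/(19499 + (15 + 30*(-2 + 1*1))²) = 44203/(19499 + (15 + 30*(-2 + 1))²) = 44203/(19499 + (15 + 30*(-1))²) = 44203/(19499 + (15 - 30)²) = 44203/(19499 + (-15)²) = 44203/(19499 + 225) = 44203/19724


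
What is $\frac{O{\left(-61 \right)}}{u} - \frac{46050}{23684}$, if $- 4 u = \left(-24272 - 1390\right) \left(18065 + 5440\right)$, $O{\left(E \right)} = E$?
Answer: $- \frac{6944172326099}{3571460220510} \approx -1.9444$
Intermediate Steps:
$u = \frac{301592655}{2}$ ($u = - \frac{\left(-24272 - 1390\right) \left(18065 + 5440\right)}{4} = - \frac{\left(-25662\right) 23505}{4} = \left(- \frac{1}{4}\right) \left(-603185310\right) = \frac{301592655}{2} \approx 1.508 \cdot 10^{8}$)
$\frac{O{\left(-61 \right)}}{u} - \frac{46050}{23684} = - \frac{61}{\frac{301592655}{2}} - \frac{46050}{23684} = \left(-61\right) \frac{2}{301592655} - \frac{23025}{11842} = - \frac{122}{301592655} - \frac{23025}{11842} = - \frac{6944172326099}{3571460220510}$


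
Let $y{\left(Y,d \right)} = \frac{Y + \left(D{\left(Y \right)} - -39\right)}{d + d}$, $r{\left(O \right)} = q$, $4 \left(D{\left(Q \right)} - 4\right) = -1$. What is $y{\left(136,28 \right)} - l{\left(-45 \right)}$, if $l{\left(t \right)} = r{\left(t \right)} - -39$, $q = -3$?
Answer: $- \frac{7349}{224} \approx -32.808$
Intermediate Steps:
$D{\left(Q \right)} = \frac{15}{4}$ ($D{\left(Q \right)} = 4 + \frac{1}{4} \left(-1\right) = 4 - \frac{1}{4} = \frac{15}{4}$)
$r{\left(O \right)} = -3$
$l{\left(t \right)} = 36$ ($l{\left(t \right)} = -3 - -39 = -3 + 39 = 36$)
$y{\left(Y,d \right)} = \frac{\frac{171}{4} + Y}{2 d}$ ($y{\left(Y,d \right)} = \frac{Y + \left(\frac{15}{4} - -39\right)}{d + d} = \frac{Y + \left(\frac{15}{4} + 39\right)}{2 d} = \left(Y + \frac{171}{4}\right) \frac{1}{2 d} = \left(\frac{171}{4} + Y\right) \frac{1}{2 d} = \frac{\frac{171}{4} + Y}{2 d}$)
$y{\left(136,28 \right)} - l{\left(-45 \right)} = \frac{171 + 4 \cdot 136}{8 \cdot 28} - 36 = \frac{1}{8} \cdot \frac{1}{28} \left(171 + 544\right) - 36 = \frac{1}{8} \cdot \frac{1}{28} \cdot 715 - 36 = \frac{715}{224} - 36 = - \frac{7349}{224}$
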